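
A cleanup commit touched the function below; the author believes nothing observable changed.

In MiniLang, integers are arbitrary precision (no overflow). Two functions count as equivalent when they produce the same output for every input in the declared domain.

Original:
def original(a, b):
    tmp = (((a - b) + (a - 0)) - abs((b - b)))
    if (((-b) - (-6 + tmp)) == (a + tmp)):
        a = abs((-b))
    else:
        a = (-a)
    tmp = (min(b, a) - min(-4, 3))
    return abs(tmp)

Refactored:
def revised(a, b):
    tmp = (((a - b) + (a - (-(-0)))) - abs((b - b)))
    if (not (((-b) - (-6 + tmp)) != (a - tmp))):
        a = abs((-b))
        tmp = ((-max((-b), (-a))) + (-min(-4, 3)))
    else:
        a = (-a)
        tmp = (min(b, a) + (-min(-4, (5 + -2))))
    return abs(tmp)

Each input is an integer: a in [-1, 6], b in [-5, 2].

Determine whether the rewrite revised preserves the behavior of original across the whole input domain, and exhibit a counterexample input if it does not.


The rewrite breaks on a=4, b=2, where the results are 0 and 6.
original: tmp becomes 6; next (((-b) - (-6 + tmp)) == (a + tmp)) evaluates to false; next a becomes -4; next tmp becomes 0; next final value 0
revised: tmp becomes 6; next (not (((-b) - (-6 + tmp)) != (a - tmp))) evaluates to true; next a becomes 2; next tmp becomes 6; next final value 6
verdict: not equivalent; witness: a=4, b=2


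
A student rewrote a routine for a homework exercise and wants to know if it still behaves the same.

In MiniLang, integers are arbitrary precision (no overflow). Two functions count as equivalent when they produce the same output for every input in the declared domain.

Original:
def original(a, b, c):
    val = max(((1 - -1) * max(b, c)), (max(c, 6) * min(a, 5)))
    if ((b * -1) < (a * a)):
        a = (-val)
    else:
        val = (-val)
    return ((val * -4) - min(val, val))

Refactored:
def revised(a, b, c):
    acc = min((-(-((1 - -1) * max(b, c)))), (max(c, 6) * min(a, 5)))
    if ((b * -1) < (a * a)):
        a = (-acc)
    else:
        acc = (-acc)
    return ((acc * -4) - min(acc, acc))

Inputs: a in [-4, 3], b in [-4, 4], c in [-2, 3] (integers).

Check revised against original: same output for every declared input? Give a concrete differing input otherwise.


Take a=-4, b=-4, c=-2.
original: val=-4, then ((b * -1) < (a * a)) is true, then a=4, then returns 20
revised: acc=-24, then ((b * -1) < (a * a)) is true, then a=24, then returns 120
20 and 120 differ, so these are not the same function on this domain.
verdict: not equivalent; witness: a=-4, b=-4, c=-2


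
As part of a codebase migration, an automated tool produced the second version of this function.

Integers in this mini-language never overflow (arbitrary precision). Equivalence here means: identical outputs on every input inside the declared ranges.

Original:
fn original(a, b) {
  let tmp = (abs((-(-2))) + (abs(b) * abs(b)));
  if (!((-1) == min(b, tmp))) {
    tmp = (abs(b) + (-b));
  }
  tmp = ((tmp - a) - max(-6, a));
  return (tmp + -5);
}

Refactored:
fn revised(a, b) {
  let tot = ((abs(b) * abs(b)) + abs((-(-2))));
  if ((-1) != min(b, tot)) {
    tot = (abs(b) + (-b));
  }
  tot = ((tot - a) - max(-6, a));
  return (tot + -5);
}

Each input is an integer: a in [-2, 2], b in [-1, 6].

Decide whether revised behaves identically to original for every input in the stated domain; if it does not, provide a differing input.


This is a faithful refactor — local variable names differ, comparison usage differs, boolean connective usage differs, but the computed results match everywhere.
One worked example (a=2, b=5) — original: tmp becomes 27; next (!((-1) == min(b, tmp))) evaluates to true; next tmp becomes 0; next tmp becomes -4; next final value -9; revised: tot becomes 27; next ((-1) != min(b, tot)) evaluates to true; next tot becomes 0; next tot becomes -4; next final value -9; agreement on -9.
Every one of the 40 inputs gives matching results.
verdict: equivalent


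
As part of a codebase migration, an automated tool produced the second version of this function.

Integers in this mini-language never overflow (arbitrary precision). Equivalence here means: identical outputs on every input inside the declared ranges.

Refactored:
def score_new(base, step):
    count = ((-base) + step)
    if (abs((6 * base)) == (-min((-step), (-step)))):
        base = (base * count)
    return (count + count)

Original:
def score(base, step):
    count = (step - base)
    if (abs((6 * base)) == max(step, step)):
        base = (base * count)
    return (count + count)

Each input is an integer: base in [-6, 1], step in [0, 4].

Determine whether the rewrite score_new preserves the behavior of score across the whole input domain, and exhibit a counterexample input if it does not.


Behavior is preserved: although min/max/abs usage differs, arithmetic usage differs, the outputs never diverge.
Tracing base=1, step=3: score: count = 2; (abs((6 * base)) == max(step, step)) -> false; return 4 | score_new: count = 2; (abs((6 * base)) == (-min((-step), (-step)))) -> false; return 4 — matching result 4.
Checked all 40 inputs in the declared domain: the outputs agree on every one.
verdict: equivalent


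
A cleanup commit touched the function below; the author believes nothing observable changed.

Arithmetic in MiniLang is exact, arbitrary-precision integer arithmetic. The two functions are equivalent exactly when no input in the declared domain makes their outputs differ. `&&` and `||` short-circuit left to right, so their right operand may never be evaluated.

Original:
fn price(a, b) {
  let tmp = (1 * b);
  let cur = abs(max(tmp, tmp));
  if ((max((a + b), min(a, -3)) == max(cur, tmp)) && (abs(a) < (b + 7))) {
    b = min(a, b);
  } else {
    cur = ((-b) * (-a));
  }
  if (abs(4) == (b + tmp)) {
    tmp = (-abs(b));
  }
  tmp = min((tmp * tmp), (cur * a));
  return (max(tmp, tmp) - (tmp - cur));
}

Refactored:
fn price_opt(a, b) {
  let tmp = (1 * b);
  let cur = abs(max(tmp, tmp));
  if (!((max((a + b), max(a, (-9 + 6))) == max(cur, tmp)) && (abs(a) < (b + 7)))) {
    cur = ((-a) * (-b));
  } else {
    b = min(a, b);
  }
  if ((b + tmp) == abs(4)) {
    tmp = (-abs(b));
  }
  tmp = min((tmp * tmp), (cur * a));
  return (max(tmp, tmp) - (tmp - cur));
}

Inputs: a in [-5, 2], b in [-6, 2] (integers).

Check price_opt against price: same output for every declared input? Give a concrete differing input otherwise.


The rewrite breaks on a=1, b=-1, where the results are -1 and 1.
price: tmp = -1; cur = 1; ((max((a + b), min(a, -3)) == max(cur, tmp)) && (abs(a) < (b + 7))) -> false; cur = -1; (abs(4) == (b + tmp)) -> false; tmp = -1; return -1
price_opt: tmp = -1; cur = 1; (!((max((a + b), max(a, (-9 + 6))) == max(cur, tmp)) && (abs(a) < (b + 7)))) -> false; b = -1; ((b + tmp) == abs(4)) -> false; tmp = 1; return 1
verdict: not equivalent; witness: a=1, b=-1


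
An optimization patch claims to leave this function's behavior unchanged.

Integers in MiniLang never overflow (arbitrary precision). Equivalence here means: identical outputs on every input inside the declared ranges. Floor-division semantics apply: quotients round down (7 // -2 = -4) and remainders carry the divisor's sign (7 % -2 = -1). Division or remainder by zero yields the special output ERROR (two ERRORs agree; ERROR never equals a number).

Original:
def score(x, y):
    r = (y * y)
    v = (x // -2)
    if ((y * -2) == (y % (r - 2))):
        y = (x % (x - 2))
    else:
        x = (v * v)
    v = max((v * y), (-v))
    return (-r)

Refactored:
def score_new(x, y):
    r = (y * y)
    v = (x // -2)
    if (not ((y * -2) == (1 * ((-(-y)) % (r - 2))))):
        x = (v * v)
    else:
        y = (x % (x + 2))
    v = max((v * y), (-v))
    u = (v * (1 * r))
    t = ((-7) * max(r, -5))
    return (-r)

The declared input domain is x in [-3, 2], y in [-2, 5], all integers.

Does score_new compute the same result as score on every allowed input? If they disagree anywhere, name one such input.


There is a counterexample at x=-2, y=0: 0 on one side, ERROR on the other.
score: r := 0 | v := 1 | ((y * -2) == (y % (r - 2))): true | y := -2 | v := -1 | result 0
score_new: r := 0 | v := 1 | (not ((y * -2) == (1 * ((-(-y)) % (r - 2))))): false | divide-by-zero, output ERROR
verdict: not equivalent; witness: x=-2, y=0


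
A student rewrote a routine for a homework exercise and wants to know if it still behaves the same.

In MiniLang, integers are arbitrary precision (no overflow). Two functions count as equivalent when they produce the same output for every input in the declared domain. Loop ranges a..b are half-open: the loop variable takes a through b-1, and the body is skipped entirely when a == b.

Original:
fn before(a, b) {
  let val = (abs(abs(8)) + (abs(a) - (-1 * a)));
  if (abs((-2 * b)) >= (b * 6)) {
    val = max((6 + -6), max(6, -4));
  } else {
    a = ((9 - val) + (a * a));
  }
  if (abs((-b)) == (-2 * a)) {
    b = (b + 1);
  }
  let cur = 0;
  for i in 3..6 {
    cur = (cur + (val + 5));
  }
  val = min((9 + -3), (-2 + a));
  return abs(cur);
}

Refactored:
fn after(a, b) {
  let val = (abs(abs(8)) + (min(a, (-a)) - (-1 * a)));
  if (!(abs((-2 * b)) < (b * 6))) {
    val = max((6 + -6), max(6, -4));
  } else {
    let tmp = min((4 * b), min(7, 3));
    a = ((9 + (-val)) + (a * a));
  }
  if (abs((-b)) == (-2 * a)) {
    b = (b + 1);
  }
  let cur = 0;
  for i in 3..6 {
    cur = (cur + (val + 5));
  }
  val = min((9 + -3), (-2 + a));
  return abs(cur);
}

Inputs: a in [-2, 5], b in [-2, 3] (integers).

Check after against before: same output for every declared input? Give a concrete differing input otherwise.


Evaluate both at a=-2, b=1.
before: val := 8 | (abs((-2 * b)) >= (b * 6)): false | a := 5 | (abs((-b)) == (-2 * a)): false | cur := 0 | iter i=3: | cur := 13 | iter i=4: | cur := 26 | iter i=5: | cur := 39 | val := 3 | result 39
after: val := 4 | (!(abs((-2 * b)) < (b * 6))): false | tmp := 3 | a := 9 | (abs((-b)) == (-2 * a)): false | cur := 0 | iter i=3: | cur := 9 | iter i=4: | cur := 18 | iter i=5: | cur := 27 | val := 6 | result 27
39 vs 27 — the two versions disagree here.
verdict: not equivalent; witness: a=-2, b=1


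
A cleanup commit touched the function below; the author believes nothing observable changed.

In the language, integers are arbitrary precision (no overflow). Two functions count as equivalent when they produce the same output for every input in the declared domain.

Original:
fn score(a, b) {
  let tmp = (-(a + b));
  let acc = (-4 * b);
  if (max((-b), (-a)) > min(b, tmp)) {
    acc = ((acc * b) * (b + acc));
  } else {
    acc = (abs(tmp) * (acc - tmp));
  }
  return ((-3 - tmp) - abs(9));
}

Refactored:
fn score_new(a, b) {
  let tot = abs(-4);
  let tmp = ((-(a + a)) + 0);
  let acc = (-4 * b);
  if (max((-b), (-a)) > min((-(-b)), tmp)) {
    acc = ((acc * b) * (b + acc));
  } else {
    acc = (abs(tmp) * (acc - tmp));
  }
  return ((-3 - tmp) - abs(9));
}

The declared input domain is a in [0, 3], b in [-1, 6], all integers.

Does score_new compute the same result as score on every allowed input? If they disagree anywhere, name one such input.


Take a=0, b=-1.
score: tmp := 1 | acc := 4 | (max((-b), (-a)) > min(b, tmp)): true | acc := -12 | result -13
score_new: tot := 4 | tmp := 0 | acc := 4 | (max((-b), (-a)) > min((-(-b)), tmp)): true | acc := -12 | result -12
-13 and -12 differ, so these are not the same function on this domain.
verdict: not equivalent; witness: a=0, b=-1


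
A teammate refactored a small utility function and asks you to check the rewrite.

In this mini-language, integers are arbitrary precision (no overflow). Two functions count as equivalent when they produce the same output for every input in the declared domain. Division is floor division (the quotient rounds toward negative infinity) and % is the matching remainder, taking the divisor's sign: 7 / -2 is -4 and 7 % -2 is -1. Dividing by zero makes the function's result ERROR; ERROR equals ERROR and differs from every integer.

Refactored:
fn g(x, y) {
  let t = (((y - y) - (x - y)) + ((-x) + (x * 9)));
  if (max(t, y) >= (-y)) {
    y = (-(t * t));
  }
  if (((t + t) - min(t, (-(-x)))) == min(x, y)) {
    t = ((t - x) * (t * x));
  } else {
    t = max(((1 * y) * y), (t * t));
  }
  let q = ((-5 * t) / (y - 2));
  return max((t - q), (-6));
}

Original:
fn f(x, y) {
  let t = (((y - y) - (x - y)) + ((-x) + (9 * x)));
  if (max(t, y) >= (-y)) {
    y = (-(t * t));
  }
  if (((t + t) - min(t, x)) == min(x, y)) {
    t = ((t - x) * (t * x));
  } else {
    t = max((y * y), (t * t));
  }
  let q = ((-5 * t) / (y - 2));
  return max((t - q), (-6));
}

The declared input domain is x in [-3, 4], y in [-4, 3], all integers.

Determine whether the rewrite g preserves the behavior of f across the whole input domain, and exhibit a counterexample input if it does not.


The two are interchangeable: constant usage differs, and arithmetic usage differs, and every declared input agrees.
Spot check at x=-2, y=-4 — f: t=-18, then (max(t, y) >= (-y)) is false, then (((t + t) - min(t, x)) == min(x, y)) is false, then t=324, then q=270, then returns 54. g: t=-18, then (max(t, y) >= (-y)) is false, then (((t + t) - min(t, (-(-x)))) == min(x, y)) is false, then t=324, then q=270, then returns 54. Both give 54.
Sweeping the whole domain (64 inputs) finds no disagreement.
verdict: equivalent


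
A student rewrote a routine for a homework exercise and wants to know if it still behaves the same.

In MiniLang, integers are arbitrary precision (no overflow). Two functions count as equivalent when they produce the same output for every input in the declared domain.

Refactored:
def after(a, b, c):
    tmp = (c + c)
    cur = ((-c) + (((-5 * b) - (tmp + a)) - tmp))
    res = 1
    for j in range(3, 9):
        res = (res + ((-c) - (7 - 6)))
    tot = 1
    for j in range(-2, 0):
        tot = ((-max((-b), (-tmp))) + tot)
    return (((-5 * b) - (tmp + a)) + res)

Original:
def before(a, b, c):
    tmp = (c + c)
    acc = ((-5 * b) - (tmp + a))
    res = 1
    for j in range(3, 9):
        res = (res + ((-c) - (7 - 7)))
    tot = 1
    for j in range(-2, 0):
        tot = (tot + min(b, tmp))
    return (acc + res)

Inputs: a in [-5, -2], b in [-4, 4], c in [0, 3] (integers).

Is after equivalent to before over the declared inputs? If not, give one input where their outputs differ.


At a=-5, b=-4, c=0: before gives 26, after gives 20.
verdict: not equivalent; witness: a=-5, b=-4, c=0


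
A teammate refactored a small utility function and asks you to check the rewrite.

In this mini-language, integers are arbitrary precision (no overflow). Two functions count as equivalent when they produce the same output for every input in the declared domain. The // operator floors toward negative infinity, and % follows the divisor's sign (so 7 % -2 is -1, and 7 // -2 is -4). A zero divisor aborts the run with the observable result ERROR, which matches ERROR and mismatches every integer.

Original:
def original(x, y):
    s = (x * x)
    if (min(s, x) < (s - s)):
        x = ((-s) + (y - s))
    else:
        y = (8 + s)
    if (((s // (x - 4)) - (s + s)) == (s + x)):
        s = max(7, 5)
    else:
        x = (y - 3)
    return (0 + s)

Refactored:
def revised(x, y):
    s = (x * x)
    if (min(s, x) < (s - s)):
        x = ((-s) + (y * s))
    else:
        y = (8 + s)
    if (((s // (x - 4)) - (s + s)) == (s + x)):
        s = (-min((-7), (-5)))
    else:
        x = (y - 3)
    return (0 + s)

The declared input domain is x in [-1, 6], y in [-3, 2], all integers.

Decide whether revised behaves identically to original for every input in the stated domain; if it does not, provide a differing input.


There is a counterexample at x=-1, y=-3: 1 on one side, 7 on the other.
original: s=1, then (min(s, x) < (s - s)) is true, then x=-5, then (((s // (x - 4)) - (s + s)) == (s + x)) is false, then x=-6, then returns 1
revised: s=1, then (min(s, x) < (s - s)) is true, then x=-4, then (((s // (x - 4)) - (s + s)) == (s + x)) is true, then s=7, then returns 7
verdict: not equivalent; witness: x=-1, y=-3


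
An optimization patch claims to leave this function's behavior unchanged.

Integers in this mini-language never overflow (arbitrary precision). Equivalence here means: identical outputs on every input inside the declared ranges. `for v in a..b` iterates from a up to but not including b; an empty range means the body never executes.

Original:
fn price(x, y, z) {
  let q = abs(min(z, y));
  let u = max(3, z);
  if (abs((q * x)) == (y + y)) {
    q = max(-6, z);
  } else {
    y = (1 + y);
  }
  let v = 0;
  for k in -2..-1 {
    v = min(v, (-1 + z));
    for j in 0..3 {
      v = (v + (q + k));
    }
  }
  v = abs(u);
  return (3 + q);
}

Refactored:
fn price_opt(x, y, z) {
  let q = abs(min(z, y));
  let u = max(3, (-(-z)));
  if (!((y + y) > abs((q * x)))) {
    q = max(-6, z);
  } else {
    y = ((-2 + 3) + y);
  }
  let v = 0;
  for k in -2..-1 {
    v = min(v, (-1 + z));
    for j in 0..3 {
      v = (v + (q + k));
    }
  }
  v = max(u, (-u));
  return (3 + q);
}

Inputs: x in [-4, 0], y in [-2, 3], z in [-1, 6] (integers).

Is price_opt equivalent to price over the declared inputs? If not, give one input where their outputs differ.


There is a counterexample at x=-4, y=-2, z=-1: 5 on one side, 2 on the other.
price: q := 2 | u := 3 | (abs((q * x)) == (y + y)): false | y := -1 | v := 0 | iter k=-2: | v := -2 | iter j=0: | v := -2 | iter j=1: | v := -2 | iter j=2: | v := -2 | v := 3 | result 5
price_opt: q := 2 | u := 3 | (!((y + y) > abs((q * x)))): true | q := -1 | v := 0 | iter k=-2: | v := -2 | iter j=0: | v := -5 | iter j=1: | v := -8 | iter j=2: | v := -11 | v := 3 | result 2
verdict: not equivalent; witness: x=-4, y=-2, z=-1


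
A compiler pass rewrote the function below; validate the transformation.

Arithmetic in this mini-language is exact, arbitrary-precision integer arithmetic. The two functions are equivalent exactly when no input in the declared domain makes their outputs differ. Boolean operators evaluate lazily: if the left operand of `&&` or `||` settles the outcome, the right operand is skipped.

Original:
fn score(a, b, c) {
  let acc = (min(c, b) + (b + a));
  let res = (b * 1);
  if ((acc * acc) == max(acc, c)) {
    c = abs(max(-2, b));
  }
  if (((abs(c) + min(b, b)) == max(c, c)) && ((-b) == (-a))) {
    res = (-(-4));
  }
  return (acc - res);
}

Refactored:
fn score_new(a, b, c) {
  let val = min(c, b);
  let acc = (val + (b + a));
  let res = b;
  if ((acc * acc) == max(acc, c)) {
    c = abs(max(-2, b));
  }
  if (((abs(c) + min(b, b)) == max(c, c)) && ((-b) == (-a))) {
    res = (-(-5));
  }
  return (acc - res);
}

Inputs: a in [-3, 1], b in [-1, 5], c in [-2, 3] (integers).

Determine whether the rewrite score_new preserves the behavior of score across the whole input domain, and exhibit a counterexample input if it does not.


a=0, b=0, c=0 yields -4 from score but -5 from score_new.
verdict: not equivalent; witness: a=0, b=0, c=0


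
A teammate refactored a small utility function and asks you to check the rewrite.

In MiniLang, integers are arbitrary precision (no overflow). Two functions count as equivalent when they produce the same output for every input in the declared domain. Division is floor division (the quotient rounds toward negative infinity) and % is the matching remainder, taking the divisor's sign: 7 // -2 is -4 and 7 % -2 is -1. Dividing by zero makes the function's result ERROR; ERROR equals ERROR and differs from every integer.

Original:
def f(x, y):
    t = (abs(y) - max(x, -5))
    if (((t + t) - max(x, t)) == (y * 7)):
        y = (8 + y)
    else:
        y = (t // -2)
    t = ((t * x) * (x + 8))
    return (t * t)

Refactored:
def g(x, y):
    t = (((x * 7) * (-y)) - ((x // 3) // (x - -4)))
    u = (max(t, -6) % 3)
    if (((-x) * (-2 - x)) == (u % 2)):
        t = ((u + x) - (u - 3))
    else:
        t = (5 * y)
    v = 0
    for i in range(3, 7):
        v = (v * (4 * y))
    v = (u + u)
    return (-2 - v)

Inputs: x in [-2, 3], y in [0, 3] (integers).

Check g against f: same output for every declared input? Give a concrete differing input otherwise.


Take x=-2, y=0.
f: t becomes 2; next (((t + t) - max(x, t)) == (y * 7)) evaluates to false; next y becomes -1; next t becomes -24; next final value 576
g: t becomes 1; next u becomes 1; next (((-x) * (-2 - x)) == (u % 2)) evaluates to false; next t becomes 0; next v becomes 0; next at i=3:; next v becomes 0; next at i=4:; next v becomes 0; next at i=5:; next v becomes 0; next at i=6:; next v becomes 0; next v becomes 2; next final value -4
576 and -4 differ, so these are not the same function on this domain.
verdict: not equivalent; witness: x=-2, y=0


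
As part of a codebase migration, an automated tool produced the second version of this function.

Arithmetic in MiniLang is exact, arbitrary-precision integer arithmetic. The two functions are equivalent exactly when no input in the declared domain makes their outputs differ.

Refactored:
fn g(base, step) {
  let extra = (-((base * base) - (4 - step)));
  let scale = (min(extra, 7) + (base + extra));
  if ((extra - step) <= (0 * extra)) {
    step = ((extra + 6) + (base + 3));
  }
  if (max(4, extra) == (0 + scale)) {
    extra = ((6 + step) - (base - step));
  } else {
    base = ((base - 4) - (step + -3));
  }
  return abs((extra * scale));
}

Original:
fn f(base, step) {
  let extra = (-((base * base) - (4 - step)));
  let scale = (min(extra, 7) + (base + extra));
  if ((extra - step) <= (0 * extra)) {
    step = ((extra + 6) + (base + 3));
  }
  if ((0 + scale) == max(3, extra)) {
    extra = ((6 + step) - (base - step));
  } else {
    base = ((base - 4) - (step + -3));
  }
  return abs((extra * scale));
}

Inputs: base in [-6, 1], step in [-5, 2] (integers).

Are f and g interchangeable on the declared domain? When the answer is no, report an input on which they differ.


Evaluate both at base=-2, step=-3.
f: extra := 3 | scale := 4 | ((extra - step) <= (0 * extra)): false | ((0 + scale) == max(3, extra)): false | base := 0 | result 12
g: extra := 3 | scale := 4 | ((extra - step) <= (0 * extra)): false | (max(4, extra) == (0 + scale)): true | extra := 2 | result 8
12 against 8: the behavior changed.
verdict: not equivalent; witness: base=-2, step=-3


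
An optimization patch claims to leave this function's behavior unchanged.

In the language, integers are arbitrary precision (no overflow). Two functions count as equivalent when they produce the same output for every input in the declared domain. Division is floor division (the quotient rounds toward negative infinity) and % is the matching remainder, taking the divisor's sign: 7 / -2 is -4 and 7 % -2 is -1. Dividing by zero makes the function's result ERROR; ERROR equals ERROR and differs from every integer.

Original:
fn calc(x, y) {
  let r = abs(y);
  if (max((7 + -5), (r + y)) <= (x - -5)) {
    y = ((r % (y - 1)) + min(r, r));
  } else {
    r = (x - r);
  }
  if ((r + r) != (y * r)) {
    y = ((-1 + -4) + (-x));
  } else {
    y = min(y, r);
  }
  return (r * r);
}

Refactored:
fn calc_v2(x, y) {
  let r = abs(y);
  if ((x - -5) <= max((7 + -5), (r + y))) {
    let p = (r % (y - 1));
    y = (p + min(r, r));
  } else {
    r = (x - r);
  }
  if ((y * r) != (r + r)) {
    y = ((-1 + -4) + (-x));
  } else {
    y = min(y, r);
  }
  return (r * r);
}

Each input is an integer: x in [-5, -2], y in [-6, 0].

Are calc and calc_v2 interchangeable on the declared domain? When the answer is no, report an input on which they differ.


At x=-5, y=-6: calc gives 121, calc_v2 gives 36.
verdict: not equivalent; witness: x=-5, y=-6


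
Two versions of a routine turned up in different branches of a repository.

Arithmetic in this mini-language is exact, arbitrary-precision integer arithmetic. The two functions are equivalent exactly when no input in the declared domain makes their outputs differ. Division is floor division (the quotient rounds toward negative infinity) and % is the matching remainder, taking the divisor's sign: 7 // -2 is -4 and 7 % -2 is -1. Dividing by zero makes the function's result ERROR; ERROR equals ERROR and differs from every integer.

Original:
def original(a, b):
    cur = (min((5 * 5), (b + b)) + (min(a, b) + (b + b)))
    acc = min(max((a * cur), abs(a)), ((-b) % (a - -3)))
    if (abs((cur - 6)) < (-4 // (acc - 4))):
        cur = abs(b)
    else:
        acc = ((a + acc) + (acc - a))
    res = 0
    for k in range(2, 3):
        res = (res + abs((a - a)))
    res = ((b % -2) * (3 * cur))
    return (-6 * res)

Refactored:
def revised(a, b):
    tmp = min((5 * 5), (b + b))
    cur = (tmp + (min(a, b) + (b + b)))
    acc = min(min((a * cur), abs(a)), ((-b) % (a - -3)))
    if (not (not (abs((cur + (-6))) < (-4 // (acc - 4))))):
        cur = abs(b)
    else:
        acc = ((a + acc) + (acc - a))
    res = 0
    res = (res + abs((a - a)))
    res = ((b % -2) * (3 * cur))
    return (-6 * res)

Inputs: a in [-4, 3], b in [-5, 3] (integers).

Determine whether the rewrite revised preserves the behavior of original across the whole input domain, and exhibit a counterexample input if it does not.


Not equivalent: a=1, b=1 separates them (18 vs 90).
original: cur becomes 5; next acc becomes 3; next (abs((cur - 6)) < (-4 // (acc - 4))) evaluates to true; next cur becomes 1; next res becomes 0; next at k=2:; next res becomes 0; next res becomes -3; next final value 18
revised: tmp becomes 2; next cur becomes 5; next acc becomes 1; next (not (not (abs((cur + (-6))) < (-4 // (acc - 4))))) evaluates to false; next acc becomes 2; next res becomes 0; next res becomes 0; next res becomes -15; next final value 90
verdict: not equivalent; witness: a=1, b=1


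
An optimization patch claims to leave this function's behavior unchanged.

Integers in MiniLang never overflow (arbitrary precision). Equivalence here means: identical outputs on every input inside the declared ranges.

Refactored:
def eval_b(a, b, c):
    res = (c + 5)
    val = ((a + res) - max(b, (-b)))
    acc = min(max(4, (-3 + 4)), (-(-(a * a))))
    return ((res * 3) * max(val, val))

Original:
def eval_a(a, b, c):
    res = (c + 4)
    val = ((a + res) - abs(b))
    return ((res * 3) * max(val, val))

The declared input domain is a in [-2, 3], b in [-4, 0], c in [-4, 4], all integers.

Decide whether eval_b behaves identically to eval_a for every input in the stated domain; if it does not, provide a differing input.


These are not equivalent — on a=-2, b=-4, c=-4 the outputs split (0 vs -15).
eval_a: res := 0 | val := -6 | result 0
eval_b: res := 1 | val := -5 | acc := 4 | result -15
verdict: not equivalent; witness: a=-2, b=-4, c=-4


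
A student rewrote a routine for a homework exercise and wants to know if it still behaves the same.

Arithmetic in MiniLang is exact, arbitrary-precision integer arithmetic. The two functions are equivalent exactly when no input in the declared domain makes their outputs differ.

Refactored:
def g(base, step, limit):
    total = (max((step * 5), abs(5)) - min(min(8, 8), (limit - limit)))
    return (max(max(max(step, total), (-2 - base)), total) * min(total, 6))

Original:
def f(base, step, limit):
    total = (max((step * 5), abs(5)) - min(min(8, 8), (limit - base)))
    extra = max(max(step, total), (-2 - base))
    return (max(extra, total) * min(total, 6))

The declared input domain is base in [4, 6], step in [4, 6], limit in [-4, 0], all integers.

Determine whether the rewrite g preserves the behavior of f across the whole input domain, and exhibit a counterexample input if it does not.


These are not equivalent — on base=4, step=4, limit=-4 the outputs split (168 vs 120).
f: total = 28; extra = 28; return 168
g: total = 20; return 120
verdict: not equivalent; witness: base=4, step=4, limit=-4


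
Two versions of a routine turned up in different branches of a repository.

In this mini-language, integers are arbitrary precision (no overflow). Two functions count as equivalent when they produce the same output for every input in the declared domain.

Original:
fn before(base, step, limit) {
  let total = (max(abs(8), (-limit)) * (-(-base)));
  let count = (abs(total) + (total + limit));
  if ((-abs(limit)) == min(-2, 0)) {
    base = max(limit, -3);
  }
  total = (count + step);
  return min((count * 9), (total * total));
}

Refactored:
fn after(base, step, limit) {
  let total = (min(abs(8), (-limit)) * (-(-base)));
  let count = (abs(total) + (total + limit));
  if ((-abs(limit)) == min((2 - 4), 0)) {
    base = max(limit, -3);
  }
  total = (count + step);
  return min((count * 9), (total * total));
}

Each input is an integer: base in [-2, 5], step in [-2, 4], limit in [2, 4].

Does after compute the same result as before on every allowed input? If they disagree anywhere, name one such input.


Not equivalent: base=-2, step=-2, limit=2 separates them (0 vs 64).
before: total := -16 | count := 2 | ((-abs(limit)) == min(-2, 0)): true | base := 2 | total := 0 | result 0
after: total := 4 | count := 10 | ((-abs(limit)) == min((2 - 4), 0)): true | base := 2 | total := 8 | result 64
verdict: not equivalent; witness: base=-2, step=-2, limit=2


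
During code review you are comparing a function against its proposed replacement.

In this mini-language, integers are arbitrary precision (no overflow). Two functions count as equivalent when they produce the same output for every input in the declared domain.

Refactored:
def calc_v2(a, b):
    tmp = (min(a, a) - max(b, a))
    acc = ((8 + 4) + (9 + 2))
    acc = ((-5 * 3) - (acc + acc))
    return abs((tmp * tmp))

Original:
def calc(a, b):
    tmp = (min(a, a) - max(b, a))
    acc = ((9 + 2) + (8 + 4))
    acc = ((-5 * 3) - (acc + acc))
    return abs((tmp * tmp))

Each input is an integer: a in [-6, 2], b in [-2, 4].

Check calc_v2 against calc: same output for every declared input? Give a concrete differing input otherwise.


Reading the diff, among the changes: same computation, different form.
One worked example (a=2, b=1) — calc: tmp := 0 | acc := 23 | acc := -61 | result 0; calc_v2: tmp := 0 | acc := 23 | acc := -61 | result 0; agreement on 0.
Across all 63 domain points the two functions coincide.
verdict: equivalent


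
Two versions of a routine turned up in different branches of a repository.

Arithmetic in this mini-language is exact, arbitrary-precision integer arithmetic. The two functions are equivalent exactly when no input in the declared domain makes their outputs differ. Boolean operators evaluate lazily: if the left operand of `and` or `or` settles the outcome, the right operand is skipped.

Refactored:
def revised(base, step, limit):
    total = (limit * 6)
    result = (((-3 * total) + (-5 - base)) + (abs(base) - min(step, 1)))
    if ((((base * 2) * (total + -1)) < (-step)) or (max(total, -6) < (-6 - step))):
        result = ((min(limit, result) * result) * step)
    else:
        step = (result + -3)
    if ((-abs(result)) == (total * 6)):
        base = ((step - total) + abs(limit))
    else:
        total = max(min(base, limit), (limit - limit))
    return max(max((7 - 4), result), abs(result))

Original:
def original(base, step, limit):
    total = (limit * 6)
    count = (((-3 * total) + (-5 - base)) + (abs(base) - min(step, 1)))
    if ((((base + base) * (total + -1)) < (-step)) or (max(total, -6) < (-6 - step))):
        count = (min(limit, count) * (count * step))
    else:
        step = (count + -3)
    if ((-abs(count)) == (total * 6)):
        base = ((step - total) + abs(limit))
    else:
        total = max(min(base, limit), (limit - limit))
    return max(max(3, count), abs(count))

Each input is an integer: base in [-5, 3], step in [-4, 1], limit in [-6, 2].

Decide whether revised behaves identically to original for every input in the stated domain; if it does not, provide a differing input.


The two versions differ — the changes include arithmetic usage differs, constant usage differs, local variable names differ.
As a probe, take base=-5, step=-1, limit=-2: original runs total := -12 | count := 42 | ((((base + base) * (total + -1)) < (-step)) or (max(total, -6) < (-6 - step))): true | count := 84 | ((-abs(count)) == (total * 6)): false | total := 0 | result 84; revised runs total := -12 | result := 42 | ((((base * 2) * (total + -1)) < (-step)) or (max(total, -6) < (-6 - step))): true | result := 84 | ((-abs(result)) == (total * 6)): false | total := 0 | result 84; both end at 84.
Sweeping the whole domain (486 inputs) finds no disagreement.
verdict: equivalent


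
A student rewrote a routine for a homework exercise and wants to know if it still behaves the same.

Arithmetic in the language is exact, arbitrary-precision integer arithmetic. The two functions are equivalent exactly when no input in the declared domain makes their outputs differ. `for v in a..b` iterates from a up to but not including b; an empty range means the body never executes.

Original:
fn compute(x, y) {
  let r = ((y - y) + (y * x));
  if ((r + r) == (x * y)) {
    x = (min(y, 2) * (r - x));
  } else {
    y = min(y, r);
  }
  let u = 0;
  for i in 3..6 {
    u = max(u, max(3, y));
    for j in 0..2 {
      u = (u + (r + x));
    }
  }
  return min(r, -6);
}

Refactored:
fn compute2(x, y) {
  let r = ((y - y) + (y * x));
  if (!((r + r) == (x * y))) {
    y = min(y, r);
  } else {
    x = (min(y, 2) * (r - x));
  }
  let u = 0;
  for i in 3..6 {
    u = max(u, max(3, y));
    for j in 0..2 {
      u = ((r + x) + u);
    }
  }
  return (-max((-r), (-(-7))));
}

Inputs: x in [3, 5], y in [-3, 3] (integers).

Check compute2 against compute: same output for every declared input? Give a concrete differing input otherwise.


Take x=3, y=-2.
compute: r=-6, then ((r + r) == (x * y)) is false, then y=-6, then u=0, then (i=3), then u=3, then (j=0), then u=0, then (j=1), then u=-3, then (i=4), then u=3, then (j=0), then u=0, then (j=1), then u=-3, then (i=5), then u=3, then (j=0), then u=0, then (j=1), then u=-3, then returns -6
compute2: r=-6, then (!((r + r) == (x * y))) is true, then y=-6, then u=0, then (i=3), then u=3, then (j=0), then u=0, then (j=1), then u=-3, then (i=4), then u=3, then (j=0), then u=0, then (j=1), then u=-3, then (i=5), then u=3, then (j=0), then u=0, then (j=1), then u=-3, then returns -7
-6 vs -7 — the two versions disagree here.
verdict: not equivalent; witness: x=3, y=-2


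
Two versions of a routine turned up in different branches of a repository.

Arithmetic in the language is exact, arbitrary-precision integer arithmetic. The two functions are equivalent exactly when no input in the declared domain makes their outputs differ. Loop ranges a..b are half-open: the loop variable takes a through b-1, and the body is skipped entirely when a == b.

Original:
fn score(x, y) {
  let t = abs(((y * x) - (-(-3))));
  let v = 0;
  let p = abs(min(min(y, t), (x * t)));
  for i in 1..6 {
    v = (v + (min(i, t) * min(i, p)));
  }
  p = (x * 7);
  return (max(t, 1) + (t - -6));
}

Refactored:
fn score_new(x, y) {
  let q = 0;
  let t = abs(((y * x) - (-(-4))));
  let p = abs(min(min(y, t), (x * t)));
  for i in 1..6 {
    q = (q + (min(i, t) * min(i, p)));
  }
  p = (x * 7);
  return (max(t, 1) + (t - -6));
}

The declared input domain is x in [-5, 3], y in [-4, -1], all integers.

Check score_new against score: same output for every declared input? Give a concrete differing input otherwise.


The rewrite breaks on x=-5, y=-4, where the results are 40 and 38.
score: t := 17 | v := 0 | p := 85 | iter i=1: | v := 1 | iter i=2: | v := 5 | iter i=3: | v := 14 | iter i=4: | v := 30 | iter i=5: | v := 55 | p := -35 | result 40
score_new: q := 0 | t := 16 | p := 80 | iter i=1: | q := 1 | iter i=2: | q := 5 | iter i=3: | q := 14 | iter i=4: | q := 30 | iter i=5: | q := 55 | p := -35 | result 38
verdict: not equivalent; witness: x=-5, y=-4


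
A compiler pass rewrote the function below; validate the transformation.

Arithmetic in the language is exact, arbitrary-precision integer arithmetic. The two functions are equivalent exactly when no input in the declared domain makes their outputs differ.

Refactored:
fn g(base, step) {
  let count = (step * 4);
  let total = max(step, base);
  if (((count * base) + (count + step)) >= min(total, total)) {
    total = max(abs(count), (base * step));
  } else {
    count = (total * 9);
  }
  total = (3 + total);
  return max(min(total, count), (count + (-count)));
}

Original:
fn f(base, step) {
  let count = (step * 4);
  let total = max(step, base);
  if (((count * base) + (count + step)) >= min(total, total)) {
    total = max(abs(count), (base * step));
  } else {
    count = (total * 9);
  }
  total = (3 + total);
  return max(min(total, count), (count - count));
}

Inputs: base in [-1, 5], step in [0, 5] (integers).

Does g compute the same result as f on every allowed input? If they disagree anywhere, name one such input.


Although arithmetic usage differs, 42/42 inputs agree.
verdict: equivalent


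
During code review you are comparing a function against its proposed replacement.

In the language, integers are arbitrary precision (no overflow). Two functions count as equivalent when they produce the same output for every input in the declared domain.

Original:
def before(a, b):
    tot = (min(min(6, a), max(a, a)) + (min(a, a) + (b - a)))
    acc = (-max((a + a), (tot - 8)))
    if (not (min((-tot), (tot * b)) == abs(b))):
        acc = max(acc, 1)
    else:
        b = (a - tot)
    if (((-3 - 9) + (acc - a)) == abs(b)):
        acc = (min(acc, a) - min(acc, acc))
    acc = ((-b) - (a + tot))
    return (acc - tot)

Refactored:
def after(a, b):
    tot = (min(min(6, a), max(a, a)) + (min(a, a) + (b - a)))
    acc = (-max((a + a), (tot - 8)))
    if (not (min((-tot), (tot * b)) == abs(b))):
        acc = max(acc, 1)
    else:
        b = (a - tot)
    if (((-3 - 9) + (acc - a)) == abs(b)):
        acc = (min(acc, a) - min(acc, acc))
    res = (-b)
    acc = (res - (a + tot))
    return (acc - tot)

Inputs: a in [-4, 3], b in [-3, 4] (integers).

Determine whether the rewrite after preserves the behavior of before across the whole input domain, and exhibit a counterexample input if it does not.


Equivalent — the differences include local variable names differ; and statement counts differ, yet no declared input distinguishes the two.
Tracing a=3, b=0: before: tot = 3; acc = -6; (not (min((-tot), (tot * b)) == abs(b))) -> true; acc = 1; (((-3 - 9) + (acc - a)) == abs(b)) -> false; acc = -6; return -9 | after: tot = 3; acc = -6; (not (min((-tot), (tot * b)) == abs(b))) -> true; acc = 1; (((-3 - 9) + (acc - a)) == abs(b)) -> false; res = 0; acc = -6; return -9 — matching result -9.
Every one of the 64 inputs gives matching results.
verdict: equivalent


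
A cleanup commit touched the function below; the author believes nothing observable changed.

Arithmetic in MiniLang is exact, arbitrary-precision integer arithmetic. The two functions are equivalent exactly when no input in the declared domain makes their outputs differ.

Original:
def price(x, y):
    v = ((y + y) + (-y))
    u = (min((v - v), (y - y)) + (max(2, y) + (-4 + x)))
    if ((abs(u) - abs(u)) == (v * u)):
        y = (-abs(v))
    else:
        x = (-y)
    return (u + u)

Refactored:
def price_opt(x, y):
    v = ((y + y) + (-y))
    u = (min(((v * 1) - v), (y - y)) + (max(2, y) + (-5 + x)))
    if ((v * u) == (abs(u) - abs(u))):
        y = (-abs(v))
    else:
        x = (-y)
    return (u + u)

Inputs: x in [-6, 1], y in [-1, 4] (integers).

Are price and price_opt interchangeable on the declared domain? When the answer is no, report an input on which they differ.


Try x=-6, y=-1.
price: v becomes -1; next u becomes -8; next ((abs(u) - abs(u)) == (v * u)) evaluates to false; next x becomes 1; next final value -16
price_opt: v becomes -1; next u becomes -9; next ((v * u) == (abs(u) - abs(u))) evaluates to false; next x becomes 1; next final value -18
-16 against -18: the behavior changed.
verdict: not equivalent; witness: x=-6, y=-1


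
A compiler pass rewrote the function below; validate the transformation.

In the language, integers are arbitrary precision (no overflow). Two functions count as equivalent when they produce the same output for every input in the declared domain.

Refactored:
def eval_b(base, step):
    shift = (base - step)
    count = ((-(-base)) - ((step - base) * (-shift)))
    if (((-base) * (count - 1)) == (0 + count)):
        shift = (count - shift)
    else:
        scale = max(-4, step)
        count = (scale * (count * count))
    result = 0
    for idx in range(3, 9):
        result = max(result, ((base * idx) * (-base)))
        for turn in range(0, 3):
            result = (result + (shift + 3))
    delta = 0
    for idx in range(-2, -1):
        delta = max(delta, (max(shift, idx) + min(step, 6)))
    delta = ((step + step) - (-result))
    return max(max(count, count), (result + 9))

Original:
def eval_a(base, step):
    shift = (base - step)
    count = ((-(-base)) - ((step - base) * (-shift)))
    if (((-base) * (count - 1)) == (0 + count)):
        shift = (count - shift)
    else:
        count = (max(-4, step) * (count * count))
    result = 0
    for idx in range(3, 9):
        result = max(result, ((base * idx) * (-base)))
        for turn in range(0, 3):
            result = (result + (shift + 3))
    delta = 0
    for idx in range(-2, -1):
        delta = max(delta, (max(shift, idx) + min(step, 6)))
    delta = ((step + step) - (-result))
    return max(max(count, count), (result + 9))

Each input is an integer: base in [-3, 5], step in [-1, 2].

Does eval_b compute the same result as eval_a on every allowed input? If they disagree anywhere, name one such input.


This is a faithful refactor — local variable names differ; and statement counts differ, but the computed results match everywhere.
As a probe, take base=1, step=2: eval_a runs shift = -1; count = 0; (((-base) * (count - 1)) == (0 + count)) -> false; count = 0; result = 0; [idx=3]; result = 0; [turn=0]; result = 2; [turn=1]; result = 4; [turn=2]; result = 6; [idx=4]; result = 6; [turn=0]; result = 8; [turn=1]; result = 10; [turn=2]; result = 12; [idx=5]; result = 12; [turn=0]; result = 14; [turn=1]; result = 16; [turn=2]; result = 18; [idx=6]; result = 18; [turn=0]; result = 20; [turn=1]; result = 22; [turn=2]; result = 24; [idx=7]; result = 24; [turn=0]; result = 26; [turn=1]; result = 28; [turn=2]; result = 30; [idx=8]; result = 30; [turn=0]; result = 32; [turn=1]; result = 34; [turn=2]; result = 36; delta = 0; [idx=-2]; delta = 1; delta = 40; return 45; eval_b runs shift = -1; count = 0; (((-base) * (count - 1)) == (0 + count)) -> false; scale = 2; count = 0; result = 0; [idx=3]; result = 0; [turn=0]; result = 2; [turn=1]; result = 4; [turn=2]; result = 6; [idx=4]; result = 6; [turn=0]; result = 8; [turn=1]; result = 10; [turn=2]; result = 12; [idx=5]; result = 12; [turn=0]; result = 14; [turn=1]; result = 16; [turn=2]; result = 18; [idx=6]; result = 18; [turn=0]; result = 20; [turn=1]; result = 22; [turn=2]; result = 24; [idx=7]; result = 24; [turn=0]; result = 26; [turn=1]; result = 28; [turn=2]; result = 30; [idx=8]; result = 30; [turn=0]; result = 32; [turn=1]; result = 34; [turn=2]; result = 36; delta = 0; [idx=-2]; delta = 1; delta = 40; return 45; both end at 45.
Every one of the 36 inputs gives matching results.
verdict: equivalent
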